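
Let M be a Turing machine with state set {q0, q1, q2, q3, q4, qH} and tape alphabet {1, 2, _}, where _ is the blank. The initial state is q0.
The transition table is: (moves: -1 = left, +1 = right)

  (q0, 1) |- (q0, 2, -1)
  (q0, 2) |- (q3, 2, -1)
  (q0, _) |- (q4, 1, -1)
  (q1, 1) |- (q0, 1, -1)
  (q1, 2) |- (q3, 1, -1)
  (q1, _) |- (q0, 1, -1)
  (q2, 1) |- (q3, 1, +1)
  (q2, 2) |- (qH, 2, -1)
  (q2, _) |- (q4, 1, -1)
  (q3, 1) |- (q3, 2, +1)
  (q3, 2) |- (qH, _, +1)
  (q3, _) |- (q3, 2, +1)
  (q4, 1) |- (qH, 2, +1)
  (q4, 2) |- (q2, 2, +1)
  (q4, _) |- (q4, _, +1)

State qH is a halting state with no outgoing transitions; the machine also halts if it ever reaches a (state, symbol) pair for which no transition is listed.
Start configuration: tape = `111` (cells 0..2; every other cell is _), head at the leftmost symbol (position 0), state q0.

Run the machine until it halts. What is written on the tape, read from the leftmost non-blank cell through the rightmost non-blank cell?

state=q0 head=0 tape=__[1]11   (q0,1)→(q0,2,-1)
state=q0 head=-1 tape=_[_]211   (q0,_)→(q4,1,-1)
state=q4 head=-2 tape=[_]1211   (q4,_)→(q4,_,+1)
state=q4 head=-1 tape=_[1]211   (q4,1)→(qH,2,+1)
state=qH head=0 tape=_2[2]11
The non-blank tape span at halt is 2211.

2211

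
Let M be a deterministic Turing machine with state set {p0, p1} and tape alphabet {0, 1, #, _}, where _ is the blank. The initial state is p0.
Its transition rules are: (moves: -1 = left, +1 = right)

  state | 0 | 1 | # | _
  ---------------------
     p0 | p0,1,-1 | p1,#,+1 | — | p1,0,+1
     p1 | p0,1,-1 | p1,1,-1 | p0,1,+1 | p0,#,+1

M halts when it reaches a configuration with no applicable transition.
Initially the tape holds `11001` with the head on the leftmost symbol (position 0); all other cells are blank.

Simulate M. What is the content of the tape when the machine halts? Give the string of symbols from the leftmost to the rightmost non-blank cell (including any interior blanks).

state=p0 head=0 tape=[1]1001   (p0,1)→(p1,#,+1)
state=p1 head=1 tape=#[1]001   (p1,1)→(p1,1,-1)
state=p1 head=0 tape=[#]1001   (p1,#)→(p0,1,+1)
state=p0 head=1 tape=1[1]001   (p0,1)→(p1,#,+1)
state=p1 head=2 tape=1#[0]01   (p1,0)→(p0,1,-1)
state=p0 head=1 tape=1[#]101
The non-blank tape span at halt is 1#101.

1#101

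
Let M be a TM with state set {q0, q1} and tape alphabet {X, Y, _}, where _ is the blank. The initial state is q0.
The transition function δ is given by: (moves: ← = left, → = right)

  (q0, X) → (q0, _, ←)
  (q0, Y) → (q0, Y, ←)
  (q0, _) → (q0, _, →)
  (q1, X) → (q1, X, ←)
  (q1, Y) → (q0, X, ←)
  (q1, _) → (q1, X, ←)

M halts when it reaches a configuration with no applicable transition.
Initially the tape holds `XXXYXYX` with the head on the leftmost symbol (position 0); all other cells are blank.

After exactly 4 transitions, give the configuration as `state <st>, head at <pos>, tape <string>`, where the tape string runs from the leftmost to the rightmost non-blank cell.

q0 | _[X]XXYXYX   read X → write _, move ←, go to q0
q0 | [_]_XXYXYX   read _ → write _, move →, go to q0
q0 | _[_]XXYXYX   read _ → write _, move →, go to q0
q0 | __[X]XYXYX   read X → write _, move ←, go to q0
q0 | _[_]_XYXYX
After 4 steps: state q0, head at 0, tape XYXYX.

state q0, head at 0, tape XYXYX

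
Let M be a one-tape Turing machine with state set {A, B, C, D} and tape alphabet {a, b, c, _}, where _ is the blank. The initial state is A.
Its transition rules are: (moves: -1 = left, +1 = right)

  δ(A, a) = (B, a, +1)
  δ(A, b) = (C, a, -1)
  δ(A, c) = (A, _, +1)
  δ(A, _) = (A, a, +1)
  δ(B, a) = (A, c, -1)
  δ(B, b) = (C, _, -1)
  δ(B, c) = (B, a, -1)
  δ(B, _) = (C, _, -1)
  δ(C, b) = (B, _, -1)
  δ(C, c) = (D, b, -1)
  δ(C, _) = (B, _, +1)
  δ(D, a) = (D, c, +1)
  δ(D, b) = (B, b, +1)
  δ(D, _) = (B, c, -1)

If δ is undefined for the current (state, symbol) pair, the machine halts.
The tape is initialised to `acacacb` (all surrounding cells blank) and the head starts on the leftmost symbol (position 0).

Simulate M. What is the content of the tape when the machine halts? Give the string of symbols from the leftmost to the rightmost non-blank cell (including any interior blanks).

state=A head=0 tape=_[a]cacacb   (A,a)→(B,a,+1)
state=B head=1 tape=_a[c]acacb   (B,c)→(B,a,-1)
state=B head=0 tape=_[a]aacacb   (B,a)→(A,c,-1)
state=A head=-1 tape=[_]caacacb   (A,_)→(A,a,+1)
state=A head=0 tape=a[c]aacacb   (A,c)→(A,_,+1)
state=A head=1 tape=a_[a]acacb   (A,a)→(B,a,+1)
state=B head=2 tape=a_a[a]cacb   (B,a)→(A,c,-1)
state=A head=1 tape=a_[a]ccacb   (A,a)→(B,a,+1)
state=B head=2 tape=a_a[c]cacb   (B,c)→(B,a,-1)
state=B head=1 tape=a_[a]acacb   (B,a)→(A,c,-1)
state=A head=0 tape=a[_]cacacb   (A,_)→(A,a,+1)
state=A head=1 tape=aa[c]acacb   (A,c)→(A,_,+1)
state=A head=2 tape=aa_[a]cacb   (A,a)→(B,a,+1)
state=B head=3 tape=aa_a[c]acb   (B,c)→(B,a,-1)
state=B head=2 tape=aa_[a]aacb   (B,a)→(A,c,-1)
state=A head=1 tape=aa[_]caacb   (A,_)→(A,a,+1)
state=A head=2 tape=aaa[c]aacb   (A,c)→(A,_,+1)
state=A head=3 tape=aaa_[a]acb   (A,a)→(B,a,+1)
state=B head=4 tape=aaa_a[a]cb   (B,a)→(A,c,-1)
state=A head=3 tape=aaa_[a]ccb   (A,a)→(B,a,+1)
state=B head=4 tape=aaa_a[c]cb   (B,c)→(B,a,-1)
state=B head=3 tape=aaa_[a]acb   (B,a)→(A,c,-1)
state=A head=2 tape=aaa[_]cacb   (A,_)→(A,a,+1)
state=A head=3 tape=aaaa[c]acb   (A,c)→(A,_,+1)
state=A head=4 tape=aaaa_[a]cb   (A,a)→(B,a,+1)
state=B head=5 tape=aaaa_a[c]b   (B,c)→(B,a,-1)
state=B head=4 tape=aaaa_[a]ab   (B,a)→(A,c,-1)
state=A head=3 tape=aaaa[_]cab   (A,_)→(A,a,+1)
state=A head=4 tape=aaaaa[c]ab   (A,c)→(A,_,+1)
state=A head=5 tape=aaaaa_[a]b   (A,a)→(B,a,+1)
state=B head=6 tape=aaaaa_a[b]   (B,b)→(C,_,-1)
state=C head=5 tape=aaaaa_[a]_
The non-blank tape span at halt is aaaaa_a.

aaaaa_a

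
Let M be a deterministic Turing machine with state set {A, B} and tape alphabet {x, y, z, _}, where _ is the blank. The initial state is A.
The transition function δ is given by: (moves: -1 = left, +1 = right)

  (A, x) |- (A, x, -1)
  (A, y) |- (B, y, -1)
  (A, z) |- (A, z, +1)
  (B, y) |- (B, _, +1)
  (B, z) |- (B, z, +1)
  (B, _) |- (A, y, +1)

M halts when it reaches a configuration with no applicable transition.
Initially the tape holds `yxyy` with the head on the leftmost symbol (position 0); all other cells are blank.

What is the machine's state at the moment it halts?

state=A head=0 tape=_[y]xyy   (A,y)→(B,y,-1)
state=B head=-1 tape=[_]yxyy   (B,_)→(A,y,+1)
state=A head=0 tape=y[y]xyy   (A,y)→(B,y,-1)
state=B head=-1 tape=[y]yxyy   (B,y)→(B,_,+1)
state=B head=0 tape=_[y]xyy   (B,y)→(B,_,+1)
state=B head=1 tape=__[x]yy
No transition is defined for (B, x); M halts in state B.

B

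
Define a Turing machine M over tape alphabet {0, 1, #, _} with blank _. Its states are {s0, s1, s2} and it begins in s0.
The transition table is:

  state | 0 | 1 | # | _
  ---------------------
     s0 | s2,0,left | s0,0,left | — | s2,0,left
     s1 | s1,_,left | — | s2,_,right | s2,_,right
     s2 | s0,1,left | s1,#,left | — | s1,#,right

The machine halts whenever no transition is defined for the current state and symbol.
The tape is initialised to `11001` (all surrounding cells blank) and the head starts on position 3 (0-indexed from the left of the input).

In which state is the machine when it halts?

state=s0 head=3 tape=__110[0]1   (s0,0)→(s2,0,left)
state=s2 head=2 tape=__11[0]01   (s2,0)→(s0,1,left)
state=s0 head=1 tape=__1[1]101   (s0,1)→(s0,0,left)
state=s0 head=0 tape=__[1]0101   (s0,1)→(s0,0,left)
state=s0 head=-1 tape=_[_]00101   (s0,_)→(s2,0,left)
state=s2 head=-2 tape=[_]000101   (s2,_)→(s1,#,right)
state=s1 head=-1 tape=#[0]00101   (s1,0)→(s1,_,left)
state=s1 head=-2 tape=[#]_00101   (s1,#)→(s2,_,right)
state=s2 head=-1 tape=_[_]00101   (s2,_)→(s1,#,right)
state=s1 head=0 tape=_#[0]0101   (s1,0)→(s1,_,left)
state=s1 head=-1 tape=_[#]_0101   (s1,#)→(s2,_,right)
state=s2 head=0 tape=__[_]0101   (s2,_)→(s1,#,right)
state=s1 head=1 tape=__#[0]101   (s1,0)→(s1,_,left)
state=s1 head=0 tape=__[#]_101   (s1,#)→(s2,_,right)
state=s2 head=1 tape=___[_]101   (s2,_)→(s1,#,right)
state=s1 head=2 tape=___#[1]01
No transition is defined for (s1, 1); M halts in state s1.

s1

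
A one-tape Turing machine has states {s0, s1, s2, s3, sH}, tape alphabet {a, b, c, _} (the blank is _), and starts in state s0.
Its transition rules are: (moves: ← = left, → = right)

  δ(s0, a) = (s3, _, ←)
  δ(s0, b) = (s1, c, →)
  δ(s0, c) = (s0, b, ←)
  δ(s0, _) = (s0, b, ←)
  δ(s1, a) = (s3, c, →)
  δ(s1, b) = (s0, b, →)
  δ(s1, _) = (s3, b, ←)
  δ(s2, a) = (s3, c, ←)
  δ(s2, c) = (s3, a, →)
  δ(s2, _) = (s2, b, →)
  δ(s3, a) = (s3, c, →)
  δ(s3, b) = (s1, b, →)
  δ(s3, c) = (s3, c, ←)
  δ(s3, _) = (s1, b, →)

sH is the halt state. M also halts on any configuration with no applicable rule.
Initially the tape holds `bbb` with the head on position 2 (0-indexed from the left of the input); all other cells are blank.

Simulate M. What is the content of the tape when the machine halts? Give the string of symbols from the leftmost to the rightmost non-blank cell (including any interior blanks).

bbcb

state=s0 head=2 tape=bb[b]_   (s0,b)→(s1,c,→)
state=s1 head=3 tape=bbc[_]   (s1,_)→(s3,b,←)
state=s3 head=2 tape=bb[c]b   (s3,c)→(s3,c,←)
state=s3 head=1 tape=b[b]cb   (s3,b)→(s1,b,→)
state=s1 head=2 tape=bb[c]b
The non-blank tape span at halt is bbcb.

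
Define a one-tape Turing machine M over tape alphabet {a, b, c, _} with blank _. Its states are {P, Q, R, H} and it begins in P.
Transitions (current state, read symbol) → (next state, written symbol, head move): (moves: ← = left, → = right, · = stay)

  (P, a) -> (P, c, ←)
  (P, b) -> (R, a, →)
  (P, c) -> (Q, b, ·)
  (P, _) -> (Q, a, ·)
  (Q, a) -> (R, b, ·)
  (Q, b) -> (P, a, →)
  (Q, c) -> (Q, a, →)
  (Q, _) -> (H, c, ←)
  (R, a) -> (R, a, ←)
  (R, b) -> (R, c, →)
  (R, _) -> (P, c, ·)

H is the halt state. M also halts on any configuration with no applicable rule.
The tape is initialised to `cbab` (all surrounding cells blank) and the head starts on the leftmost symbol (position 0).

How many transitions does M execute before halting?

P | __[c]bab   read c → write b, move ·, go to Q
Q | __[b]bab   read b → write a, move →, go to P
P | __a[b]ab   read b → write a, move →, go to R
R | __aa[a]b   read a → write a, move ←, go to R
R | __a[a]ab   read a → write a, move ←, go to R
R | __[a]aab   read a → write a, move ←, go to R
R | _[_]aaab   read _ → write c, move ·, go to P
P | _[c]aaab   read c → write b, move ·, go to Q
Q | _[b]aaab   read b → write a, move →, go to P
P | _a[a]aab   read a → write c, move ←, go to P
P | _[a]caab   read a → write c, move ←, go to P
P | [_]ccaab   read _ → write a, move ·, go to Q
Q | [a]ccaab   read a → write b, move ·, go to R
R | [b]ccaab   read b → write c, move →, go to R
R | c[c]caab
M halts after 14 transitions.

14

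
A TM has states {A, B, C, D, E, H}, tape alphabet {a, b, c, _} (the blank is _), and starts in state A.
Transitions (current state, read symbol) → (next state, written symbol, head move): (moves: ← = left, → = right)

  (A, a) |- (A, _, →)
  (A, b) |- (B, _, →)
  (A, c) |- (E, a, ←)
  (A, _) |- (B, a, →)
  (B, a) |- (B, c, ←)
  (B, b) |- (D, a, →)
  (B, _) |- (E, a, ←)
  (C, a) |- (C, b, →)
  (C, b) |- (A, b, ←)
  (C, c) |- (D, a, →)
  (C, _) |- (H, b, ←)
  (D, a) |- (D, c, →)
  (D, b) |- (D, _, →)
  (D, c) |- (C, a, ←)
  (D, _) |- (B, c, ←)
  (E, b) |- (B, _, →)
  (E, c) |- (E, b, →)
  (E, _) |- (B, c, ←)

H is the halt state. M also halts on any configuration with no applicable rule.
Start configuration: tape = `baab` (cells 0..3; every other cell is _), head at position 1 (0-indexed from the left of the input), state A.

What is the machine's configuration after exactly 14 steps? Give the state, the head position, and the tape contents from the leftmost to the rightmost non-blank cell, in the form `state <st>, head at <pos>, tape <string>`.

A | b[a]ab__   read a → write _, move →, go to A
A | b_[a]b__   read a → write _, move →, go to A
A | b__[b]__   read b → write _, move →, go to B
B | b___[_]_   read _ → write a, move ←, go to E
E | b__[_]a_   read _ → write c, move ←, go to B
B | b_[_]ca_   read _ → write a, move ←, go to E
E | b[_]aca_   read _ → write c, move ←, go to B
B | [b]caca_   read b → write a, move →, go to D
D | a[c]aca_   read c → write a, move ←, go to C
C | [a]aaca_   read a → write b, move →, go to C
C | b[a]aca_   read a → write b, move →, go to C
C | bb[a]ca_   read a → write b, move →, go to C
C | bbb[c]a_   read c → write a, move →, go to D
D | bbba[a]_   read a → write c, move →, go to D
D | bbbac[_]
After 14 steps: state D, head at 5, tape bbbac.

state D, head at 5, tape bbbac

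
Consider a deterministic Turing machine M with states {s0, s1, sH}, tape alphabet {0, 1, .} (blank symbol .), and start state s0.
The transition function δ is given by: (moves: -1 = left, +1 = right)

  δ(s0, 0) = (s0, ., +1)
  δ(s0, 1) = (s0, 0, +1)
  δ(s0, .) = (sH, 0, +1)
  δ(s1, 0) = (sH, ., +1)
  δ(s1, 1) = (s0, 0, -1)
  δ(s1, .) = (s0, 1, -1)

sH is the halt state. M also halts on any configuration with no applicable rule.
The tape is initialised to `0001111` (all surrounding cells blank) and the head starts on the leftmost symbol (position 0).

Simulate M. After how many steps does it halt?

state=s0 head=0 tape=[0]001111..   (s0,0)→(s0,.,+1)
state=s0 head=1 tape=.[0]01111..   (s0,0)→(s0,.,+1)
state=s0 head=2 tape=..[0]1111..   (s0,0)→(s0,.,+1)
state=s0 head=3 tape=...[1]111..   (s0,1)→(s0,0,+1)
state=s0 head=4 tape=...0[1]11..   (s0,1)→(s0,0,+1)
state=s0 head=5 tape=...00[1]1..   (s0,1)→(s0,0,+1)
state=s0 head=6 tape=...000[1]..   (s0,1)→(s0,0,+1)
state=s0 head=7 tape=...0000[.].   (s0,.)→(sH,0,+1)
state=sH head=8 tape=...00000[.]
M halts after 8 transitions.

8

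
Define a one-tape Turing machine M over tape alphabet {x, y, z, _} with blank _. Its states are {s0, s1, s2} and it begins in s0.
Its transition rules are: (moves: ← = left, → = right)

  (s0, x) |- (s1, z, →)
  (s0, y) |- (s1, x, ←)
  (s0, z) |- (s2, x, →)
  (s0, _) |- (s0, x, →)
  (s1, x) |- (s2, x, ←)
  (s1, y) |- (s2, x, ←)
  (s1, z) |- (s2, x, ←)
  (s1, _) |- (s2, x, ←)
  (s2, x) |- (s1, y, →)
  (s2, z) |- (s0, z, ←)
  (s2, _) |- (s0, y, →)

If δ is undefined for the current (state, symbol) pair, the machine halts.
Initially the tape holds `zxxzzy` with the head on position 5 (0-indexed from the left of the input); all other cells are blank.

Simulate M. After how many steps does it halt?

state=s0 head=5 tape=_zxxzz[y]   (s0,y)→(s1,x,←)
state=s1 head=4 tape=_zxxz[z]x   (s1,z)→(s2,x,←)
state=s2 head=3 tape=_zxx[z]xx   (s2,z)→(s0,z,←)
state=s0 head=2 tape=_zx[x]zxx   (s0,x)→(s1,z,→)
state=s1 head=3 tape=_zxz[z]xx   (s1,z)→(s2,x,←)
state=s2 head=2 tape=_zx[z]xxx   (s2,z)→(s0,z,←)
state=s0 head=1 tape=_z[x]zxxx   (s0,x)→(s1,z,→)
state=s1 head=2 tape=_zz[z]xxx   (s1,z)→(s2,x,←)
state=s2 head=1 tape=_z[z]xxxx   (s2,z)→(s0,z,←)
state=s0 head=0 tape=_[z]zxxxx   (s0,z)→(s2,x,→)
state=s2 head=1 tape=_x[z]xxxx   (s2,z)→(s0,z,←)
state=s0 head=0 tape=_[x]zxxxx   (s0,x)→(s1,z,→)
state=s1 head=1 tape=_z[z]xxxx   (s1,z)→(s2,x,←)
state=s2 head=0 tape=_[z]xxxxx   (s2,z)→(s0,z,←)
state=s0 head=-1 tape=[_]zxxxxx   (s0,_)→(s0,x,→)
state=s0 head=0 tape=x[z]xxxxx   (s0,z)→(s2,x,→)
state=s2 head=1 tape=xx[x]xxxx   (s2,x)→(s1,y,→)
state=s1 head=2 tape=xxy[x]xxx   (s1,x)→(s2,x,←)
state=s2 head=1 tape=xx[y]xxxx
M halts after 18 transitions.

18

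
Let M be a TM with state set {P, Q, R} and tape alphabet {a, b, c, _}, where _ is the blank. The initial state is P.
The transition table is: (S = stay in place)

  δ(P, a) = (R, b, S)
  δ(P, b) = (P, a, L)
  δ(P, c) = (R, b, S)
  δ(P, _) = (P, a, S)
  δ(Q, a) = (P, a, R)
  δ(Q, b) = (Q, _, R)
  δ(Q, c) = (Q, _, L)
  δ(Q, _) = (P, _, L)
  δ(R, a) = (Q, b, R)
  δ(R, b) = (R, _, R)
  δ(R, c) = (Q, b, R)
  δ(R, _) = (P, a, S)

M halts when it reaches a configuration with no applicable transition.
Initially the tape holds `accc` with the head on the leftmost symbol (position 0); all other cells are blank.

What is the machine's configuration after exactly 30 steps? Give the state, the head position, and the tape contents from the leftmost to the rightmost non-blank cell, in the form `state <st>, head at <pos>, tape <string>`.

state=P head=0 tape=[a]ccc_   (P,a)→(R,b,S)
state=R head=0 tape=[b]ccc_   (R,b)→(R,_,R)
state=R head=1 tape=_[c]cc_   (R,c)→(Q,b,R)
state=Q head=2 tape=_b[c]c_   (Q,c)→(Q,_,L)
state=Q head=1 tape=_[b]_c_   (Q,b)→(Q,_,R)
state=Q head=2 tape=__[_]c_   (Q,_)→(P,_,L)
state=P head=1 tape=_[_]_c_   (P,_)→(P,a,S)
state=P head=1 tape=_[a]_c_   (P,a)→(R,b,S)
state=R head=1 tape=_[b]_c_   (R,b)→(R,_,R)
state=R head=2 tape=__[_]c_   (R,_)→(P,a,S)
state=P head=2 tape=__[a]c_   (P,a)→(R,b,S)
state=R head=2 tape=__[b]c_   (R,b)→(R,_,R)
state=R head=3 tape=___[c]_   (R,c)→(Q,b,R)
state=Q head=4 tape=___b[_]   (Q,_)→(P,_,L)
state=P head=3 tape=___[b]_   (P,b)→(P,a,L)
state=P head=2 tape=__[_]a_   (P,_)→(P,a,S)
state=P head=2 tape=__[a]a_   (P,a)→(R,b,S)
state=R head=2 tape=__[b]a_   (R,b)→(R,_,R)
state=R head=3 tape=___[a]_   (R,a)→(Q,b,R)
state=Q head=4 tape=___b[_]   (Q,_)→(P,_,L)
state=P head=3 tape=___[b]_   (P,b)→(P,a,L)
state=P head=2 tape=__[_]a_   (P,_)→(P,a,S)
state=P head=2 tape=__[a]a_   (P,a)→(R,b,S)
state=R head=2 tape=__[b]a_   (R,b)→(R,_,R)
state=R head=3 tape=___[a]_   (R,a)→(Q,b,R)
state=Q head=4 tape=___b[_]   (Q,_)→(P,_,L)
state=P head=3 tape=___[b]_   (P,b)→(P,a,L)
state=P head=2 tape=__[_]a_   (P,_)→(P,a,S)
state=P head=2 tape=__[a]a_   (P,a)→(R,b,S)
state=R head=2 tape=__[b]a_   (R,b)→(R,_,R)
state=R head=3 tape=___[a]_
After 30 steps: state R, head at 3, tape a.

state R, head at 3, tape a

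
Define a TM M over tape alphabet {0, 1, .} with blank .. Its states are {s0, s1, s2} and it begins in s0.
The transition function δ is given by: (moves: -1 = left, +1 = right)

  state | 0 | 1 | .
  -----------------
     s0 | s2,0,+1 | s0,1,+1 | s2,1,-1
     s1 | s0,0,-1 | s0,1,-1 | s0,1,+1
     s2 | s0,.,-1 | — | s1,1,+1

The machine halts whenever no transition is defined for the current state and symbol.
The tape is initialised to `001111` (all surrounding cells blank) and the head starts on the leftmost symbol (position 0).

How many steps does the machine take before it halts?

11

state=s0 head=0 tape=[0]01111.   (s0,0)→(s2,0,+1)
state=s2 head=1 tape=0[0]1111.   (s2,0)→(s0,.,-1)
state=s0 head=0 tape=[0].1111.   (s0,0)→(s2,0,+1)
state=s2 head=1 tape=0[.]1111.   (s2,.)→(s1,1,+1)
state=s1 head=2 tape=01[1]111.   (s1,1)→(s0,1,-1)
state=s0 head=1 tape=0[1]1111.   (s0,1)→(s0,1,+1)
state=s0 head=2 tape=01[1]111.   (s0,1)→(s0,1,+1)
state=s0 head=3 tape=011[1]11.   (s0,1)→(s0,1,+1)
state=s0 head=4 tape=0111[1]1.   (s0,1)→(s0,1,+1)
state=s0 head=5 tape=01111[1].   (s0,1)→(s0,1,+1)
state=s0 head=6 tape=011111[.]   (s0,.)→(s2,1,-1)
state=s2 head=5 tape=01111[1]1
M halts after 11 transitions.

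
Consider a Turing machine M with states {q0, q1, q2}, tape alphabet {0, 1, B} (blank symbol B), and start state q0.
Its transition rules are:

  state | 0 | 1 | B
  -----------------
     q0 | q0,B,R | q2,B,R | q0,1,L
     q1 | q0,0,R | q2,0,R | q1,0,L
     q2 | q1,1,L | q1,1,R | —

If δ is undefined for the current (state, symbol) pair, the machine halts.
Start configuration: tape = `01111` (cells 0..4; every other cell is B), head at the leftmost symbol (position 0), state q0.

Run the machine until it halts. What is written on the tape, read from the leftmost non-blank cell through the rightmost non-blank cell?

100

q0 | [0]1111BB   read 0 → write B, move R, go to q0
q0 | B[1]111BB   read 1 → write B, move R, go to q2
q2 | BB[1]11BB   read 1 → write 1, move R, go to q1
q1 | BB1[1]1BB   read 1 → write 0, move R, go to q2
q2 | BB10[1]BB   read 1 → write 1, move R, go to q1
q1 | BB101[B]B   read B → write 0, move L, go to q1
q1 | BB10[1]0B   read 1 → write 0, move R, go to q2
q2 | BB100[0]B   read 0 → write 1, move L, go to q1
q1 | BB10[0]1B   read 0 → write 0, move R, go to q0
q0 | BB100[1]B   read 1 → write B, move R, go to q2
q2 | BB100B[B]
The non-blank tape span at halt is 100.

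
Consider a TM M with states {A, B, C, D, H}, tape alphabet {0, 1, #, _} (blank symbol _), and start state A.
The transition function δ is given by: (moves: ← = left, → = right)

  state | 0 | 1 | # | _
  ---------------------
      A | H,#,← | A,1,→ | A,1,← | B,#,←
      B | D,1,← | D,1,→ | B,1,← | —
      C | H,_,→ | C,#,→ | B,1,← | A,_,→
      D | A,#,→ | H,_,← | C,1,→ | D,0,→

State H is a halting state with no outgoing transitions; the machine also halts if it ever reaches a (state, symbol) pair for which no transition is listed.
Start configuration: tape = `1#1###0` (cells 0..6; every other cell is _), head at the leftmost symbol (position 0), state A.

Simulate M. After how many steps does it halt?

state=A head=0 tape=[1]#1###0   (A,1)→(A,1,→)
state=A head=1 tape=1[#]1###0   (A,#)→(A,1,←)
state=A head=0 tape=[1]11###0   (A,1)→(A,1,→)
state=A head=1 tape=1[1]1###0   (A,1)→(A,1,→)
state=A head=2 tape=11[1]###0   (A,1)→(A,1,→)
state=A head=3 tape=111[#]##0   (A,#)→(A,1,←)
state=A head=2 tape=11[1]1##0   (A,1)→(A,1,→)
state=A head=3 tape=111[1]##0   (A,1)→(A,1,→)
state=A head=4 tape=1111[#]#0   (A,#)→(A,1,←)
state=A head=3 tape=111[1]1#0   (A,1)→(A,1,→)
state=A head=4 tape=1111[1]#0   (A,1)→(A,1,→)
state=A head=5 tape=11111[#]0   (A,#)→(A,1,←)
state=A head=4 tape=1111[1]10   (A,1)→(A,1,→)
state=A head=5 tape=11111[1]0   (A,1)→(A,1,→)
state=A head=6 tape=111111[0]   (A,0)→(H,#,←)
state=H head=5 tape=11111[1]#
M halts after 15 transitions.

15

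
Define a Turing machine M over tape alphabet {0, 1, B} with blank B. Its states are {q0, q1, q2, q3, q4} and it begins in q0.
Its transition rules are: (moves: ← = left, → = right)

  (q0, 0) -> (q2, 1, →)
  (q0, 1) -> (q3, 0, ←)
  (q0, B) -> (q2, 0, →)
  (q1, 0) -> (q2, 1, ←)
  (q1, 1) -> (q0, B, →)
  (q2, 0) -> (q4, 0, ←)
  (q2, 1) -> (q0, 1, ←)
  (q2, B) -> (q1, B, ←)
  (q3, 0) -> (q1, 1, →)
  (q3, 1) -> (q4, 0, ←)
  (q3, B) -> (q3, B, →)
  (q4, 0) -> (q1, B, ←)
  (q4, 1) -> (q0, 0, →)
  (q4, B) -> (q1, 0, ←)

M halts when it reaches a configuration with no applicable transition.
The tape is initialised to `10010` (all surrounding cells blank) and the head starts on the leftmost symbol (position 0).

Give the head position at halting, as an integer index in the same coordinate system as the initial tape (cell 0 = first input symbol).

-3

state=q0 head=0 tape=BBB[1]0010   (q0,1)→(q3,0,←)
state=q3 head=-1 tape=BB[B]00010   (q3,B)→(q3,B,→)
state=q3 head=0 tape=BBB[0]0010   (q3,0)→(q1,1,→)
state=q1 head=1 tape=BBB1[0]010   (q1,0)→(q2,1,←)
state=q2 head=0 tape=BBB[1]1010   (q2,1)→(q0,1,←)
state=q0 head=-1 tape=BB[B]11010   (q0,B)→(q2,0,→)
state=q2 head=0 tape=BB0[1]1010   (q2,1)→(q0,1,←)
state=q0 head=-1 tape=BB[0]11010   (q0,0)→(q2,1,→)
state=q2 head=0 tape=BB1[1]1010   (q2,1)→(q0,1,←)
state=q0 head=-1 tape=BB[1]11010   (q0,1)→(q3,0,←)
state=q3 head=-2 tape=B[B]011010   (q3,B)→(q3,B,→)
state=q3 head=-1 tape=BB[0]11010   (q3,0)→(q1,1,→)
state=q1 head=0 tape=BB1[1]1010   (q1,1)→(q0,B,→)
state=q0 head=1 tape=BB1B[1]010   (q0,1)→(q3,0,←)
state=q3 head=0 tape=BB1[B]0010   (q3,B)→(q3,B,→)
state=q3 head=1 tape=BB1B[0]010   (q3,0)→(q1,1,→)
state=q1 head=2 tape=BB1B1[0]10   (q1,0)→(q2,1,←)
state=q2 head=1 tape=BB1B[1]110   (q2,1)→(q0,1,←)
state=q0 head=0 tape=BB1[B]1110   (q0,B)→(q2,0,→)
state=q2 head=1 tape=BB10[1]110   (q2,1)→(q0,1,←)
state=q0 head=0 tape=BB1[0]1110   (q0,0)→(q2,1,→)
state=q2 head=1 tape=BB11[1]110   (q2,1)→(q0,1,←)
state=q0 head=0 tape=BB1[1]1110   (q0,1)→(q3,0,←)
state=q3 head=-1 tape=BB[1]01110   (q3,1)→(q4,0,←)
state=q4 head=-2 tape=B[B]001110   (q4,B)→(q1,0,←)
state=q1 head=-3 tape=[B]0001110
At halt the head is at cell -3.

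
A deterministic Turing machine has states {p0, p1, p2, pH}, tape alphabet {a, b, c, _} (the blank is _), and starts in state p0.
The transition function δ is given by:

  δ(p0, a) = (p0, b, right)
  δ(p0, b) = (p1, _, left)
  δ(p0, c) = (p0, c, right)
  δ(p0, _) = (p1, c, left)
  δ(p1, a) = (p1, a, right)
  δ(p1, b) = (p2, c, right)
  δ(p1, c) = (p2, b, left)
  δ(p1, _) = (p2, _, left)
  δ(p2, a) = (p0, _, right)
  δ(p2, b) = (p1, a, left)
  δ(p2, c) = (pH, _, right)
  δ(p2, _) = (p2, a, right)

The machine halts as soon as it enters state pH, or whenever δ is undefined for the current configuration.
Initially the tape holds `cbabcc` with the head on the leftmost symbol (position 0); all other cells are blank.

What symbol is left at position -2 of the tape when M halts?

a

state=p0 head=0 tape=__[c]babcc   (p0,c)→(p0,c,right)
state=p0 head=1 tape=__c[b]abcc   (p0,b)→(p1,_,left)
state=p1 head=0 tape=__[c]_abcc   (p1,c)→(p2,b,left)
state=p2 head=-1 tape=_[_]b_abcc   (p2,_)→(p2,a,right)
state=p2 head=0 tape=_a[b]_abcc   (p2,b)→(p1,a,left)
state=p1 head=-1 tape=_[a]a_abcc   (p1,a)→(p1,a,right)
state=p1 head=0 tape=_a[a]_abcc   (p1,a)→(p1,a,right)
state=p1 head=1 tape=_aa[_]abcc   (p1,_)→(p2,_,left)
state=p2 head=0 tape=_a[a]_abcc   (p2,a)→(p0,_,right)
state=p0 head=1 tape=_a_[_]abcc   (p0,_)→(p1,c,left)
state=p1 head=0 tape=_a[_]cabcc   (p1,_)→(p2,_,left)
state=p2 head=-1 tape=_[a]_cabcc   (p2,a)→(p0,_,right)
state=p0 head=0 tape=__[_]cabcc   (p0,_)→(p1,c,left)
state=p1 head=-1 tape=_[_]ccabcc   (p1,_)→(p2,_,left)
state=p2 head=-2 tape=[_]_ccabcc   (p2,_)→(p2,a,right)
state=p2 head=-1 tape=a[_]ccabcc   (p2,_)→(p2,a,right)
state=p2 head=0 tape=aa[c]cabcc   (p2,c)→(pH,_,right)
state=pH head=1 tape=aa_[c]abcc
Cell -2 holds a when M halts.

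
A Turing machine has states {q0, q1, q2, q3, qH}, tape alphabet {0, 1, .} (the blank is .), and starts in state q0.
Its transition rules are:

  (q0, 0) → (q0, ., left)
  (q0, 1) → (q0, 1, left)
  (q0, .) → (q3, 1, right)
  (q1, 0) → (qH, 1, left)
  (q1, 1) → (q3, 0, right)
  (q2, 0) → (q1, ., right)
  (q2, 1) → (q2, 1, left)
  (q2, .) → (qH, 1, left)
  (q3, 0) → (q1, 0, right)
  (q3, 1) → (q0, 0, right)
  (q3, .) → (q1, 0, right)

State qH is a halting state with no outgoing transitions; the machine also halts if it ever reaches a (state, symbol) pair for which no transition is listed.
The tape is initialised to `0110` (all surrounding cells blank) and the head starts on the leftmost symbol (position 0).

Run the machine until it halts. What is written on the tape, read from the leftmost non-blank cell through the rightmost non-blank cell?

state=q0 head=0 tape=..[0]110   (q0,0)→(q0,.,left)
state=q0 head=-1 tape=.[.].110   (q0,.)→(q3,1,right)
state=q3 head=0 tape=.1[.]110   (q3,.)→(q1,0,right)
state=q1 head=1 tape=.10[1]10   (q1,1)→(q3,0,right)
state=q3 head=2 tape=.100[1]0   (q3,1)→(q0,0,right)
state=q0 head=3 tape=.1000[0]   (q0,0)→(q0,.,left)
state=q0 head=2 tape=.100[0].   (q0,0)→(q0,.,left)
state=q0 head=1 tape=.10[0]..   (q0,0)→(q0,.,left)
state=q0 head=0 tape=.1[0]...   (q0,0)→(q0,.,left)
state=q0 head=-1 tape=.[1]....   (q0,1)→(q0,1,left)
state=q0 head=-2 tape=[.]1....   (q0,.)→(q3,1,right)
state=q3 head=-1 tape=1[1]....   (q3,1)→(q0,0,right)
state=q0 head=0 tape=10[.]...   (q0,.)→(q3,1,right)
state=q3 head=1 tape=101[.]..   (q3,.)→(q1,0,right)
state=q1 head=2 tape=1010[.].
The non-blank tape span at halt is 1010.

1010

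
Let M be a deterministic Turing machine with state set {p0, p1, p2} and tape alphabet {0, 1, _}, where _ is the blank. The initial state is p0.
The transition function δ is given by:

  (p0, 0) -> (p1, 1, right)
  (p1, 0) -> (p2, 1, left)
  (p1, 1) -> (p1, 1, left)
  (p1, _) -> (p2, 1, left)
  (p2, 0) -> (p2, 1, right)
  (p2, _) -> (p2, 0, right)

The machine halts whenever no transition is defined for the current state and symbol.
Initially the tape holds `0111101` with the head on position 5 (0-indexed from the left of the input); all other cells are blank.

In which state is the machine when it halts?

state=p0 head=5 tape=_01111[0]1   (p0,0)→(p1,1,right)
state=p1 head=6 tape=_011111[1]   (p1,1)→(p1,1,left)
state=p1 head=5 tape=_01111[1]1   (p1,1)→(p1,1,left)
state=p1 head=4 tape=_0111[1]11   (p1,1)→(p1,1,left)
state=p1 head=3 tape=_011[1]111   (p1,1)→(p1,1,left)
state=p1 head=2 tape=_01[1]1111   (p1,1)→(p1,1,left)
state=p1 head=1 tape=_0[1]11111   (p1,1)→(p1,1,left)
state=p1 head=0 tape=_[0]111111   (p1,0)→(p2,1,left)
state=p2 head=-1 tape=[_]1111111   (p2,_)→(p2,0,right)
state=p2 head=0 tape=0[1]111111
No transition is defined for (p2, 1); M halts in state p2.

p2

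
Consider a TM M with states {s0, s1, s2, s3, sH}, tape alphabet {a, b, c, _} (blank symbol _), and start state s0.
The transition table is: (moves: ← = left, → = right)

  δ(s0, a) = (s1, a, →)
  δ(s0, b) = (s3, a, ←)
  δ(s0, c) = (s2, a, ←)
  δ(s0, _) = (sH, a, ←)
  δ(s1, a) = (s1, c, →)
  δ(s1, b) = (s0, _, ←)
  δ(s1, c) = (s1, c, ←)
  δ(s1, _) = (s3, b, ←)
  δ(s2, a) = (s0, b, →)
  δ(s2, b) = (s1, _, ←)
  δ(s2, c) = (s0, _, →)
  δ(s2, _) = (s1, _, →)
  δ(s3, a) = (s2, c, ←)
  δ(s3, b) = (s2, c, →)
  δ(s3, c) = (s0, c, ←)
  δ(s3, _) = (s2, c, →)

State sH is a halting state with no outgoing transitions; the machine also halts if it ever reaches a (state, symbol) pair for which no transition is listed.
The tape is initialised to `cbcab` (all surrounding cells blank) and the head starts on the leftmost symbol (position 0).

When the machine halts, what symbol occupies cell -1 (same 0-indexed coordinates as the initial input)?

s0 | __[c]bcab   read c → write a, move ←, go to s2
s2 | _[_]abcab   read _ → write _, move →, go to s1
s1 | __[a]bcab   read a → write c, move →, go to s1
s1 | __c[b]cab   read b → write _, move ←, go to s0
s0 | __[c]_cab   read c → write a, move ←, go to s2
s2 | _[_]a_cab   read _ → write _, move →, go to s1
s1 | __[a]_cab   read a → write c, move →, go to s1
s1 | __c[_]cab   read _ → write b, move ←, go to s3
s3 | __[c]bcab   read c → write c, move ←, go to s0
s0 | _[_]cbcab   read _ → write a, move ←, go to sH
sH | [_]acbcab
Cell -1 holds a when M halts.

a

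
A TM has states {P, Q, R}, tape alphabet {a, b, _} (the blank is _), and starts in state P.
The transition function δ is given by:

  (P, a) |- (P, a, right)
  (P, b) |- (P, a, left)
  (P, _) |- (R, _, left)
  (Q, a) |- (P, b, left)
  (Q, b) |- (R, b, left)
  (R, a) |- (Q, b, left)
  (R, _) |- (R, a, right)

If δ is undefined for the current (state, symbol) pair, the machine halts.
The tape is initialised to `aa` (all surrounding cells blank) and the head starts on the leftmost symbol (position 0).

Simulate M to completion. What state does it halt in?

P | __[a]a_   read a → write a, move right, go to P
P | __a[a]_   read a → write a, move right, go to P
P | __aa[_]   read _ → write _, move left, go to R
R | __a[a]_   read a → write b, move left, go to Q
Q | __[a]b_   read a → write b, move left, go to P
P | _[_]bb_   read _ → write _, move left, go to R
R | [_]_bb_   read _ → write a, move right, go to R
R | a[_]bb_   read _ → write a, move right, go to R
R | aa[b]b_
No transition is defined for (R, b); M halts in state R.

R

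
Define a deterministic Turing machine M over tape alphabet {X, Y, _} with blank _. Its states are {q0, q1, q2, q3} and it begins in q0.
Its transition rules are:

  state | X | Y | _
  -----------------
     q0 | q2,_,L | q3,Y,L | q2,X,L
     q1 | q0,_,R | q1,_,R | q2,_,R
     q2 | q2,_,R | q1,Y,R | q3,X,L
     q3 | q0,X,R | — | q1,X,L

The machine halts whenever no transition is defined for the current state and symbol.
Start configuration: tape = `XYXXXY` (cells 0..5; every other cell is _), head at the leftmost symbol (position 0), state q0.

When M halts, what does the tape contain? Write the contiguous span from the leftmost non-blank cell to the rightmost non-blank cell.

YX_XY

q0 | ___[X]YXXXY   read X → write _, move L, go to q2
q2 | __[_]_YXXXY   read _ → write X, move L, go to q3
q3 | _[_]X_YXXXY   read _ → write X, move L, go to q1
q1 | [_]XX_YXXXY   read _ → write _, move R, go to q2
q2 | _[X]X_YXXXY   read X → write _, move R, go to q2
q2 | __[X]_YXXXY   read X → write _, move R, go to q2
q2 | ___[_]YXXXY   read _ → write X, move L, go to q3
q3 | __[_]XYXXXY   read _ → write X, move L, go to q1
q1 | _[_]XXYXXXY   read _ → write _, move R, go to q2
q2 | __[X]XYXXXY   read X → write _, move R, go to q2
q2 | ___[X]YXXXY   read X → write _, move R, go to q2
q2 | ____[Y]XXXY   read Y → write Y, move R, go to q1
q1 | ____Y[X]XXY   read X → write _, move R, go to q0
q0 | ____Y_[X]XY   read X → write _, move L, go to q2
q2 | ____Y[_]_XY   read _ → write X, move L, go to q3
q3 | ____[Y]X_XY
The non-blank tape span at halt is YX_XY.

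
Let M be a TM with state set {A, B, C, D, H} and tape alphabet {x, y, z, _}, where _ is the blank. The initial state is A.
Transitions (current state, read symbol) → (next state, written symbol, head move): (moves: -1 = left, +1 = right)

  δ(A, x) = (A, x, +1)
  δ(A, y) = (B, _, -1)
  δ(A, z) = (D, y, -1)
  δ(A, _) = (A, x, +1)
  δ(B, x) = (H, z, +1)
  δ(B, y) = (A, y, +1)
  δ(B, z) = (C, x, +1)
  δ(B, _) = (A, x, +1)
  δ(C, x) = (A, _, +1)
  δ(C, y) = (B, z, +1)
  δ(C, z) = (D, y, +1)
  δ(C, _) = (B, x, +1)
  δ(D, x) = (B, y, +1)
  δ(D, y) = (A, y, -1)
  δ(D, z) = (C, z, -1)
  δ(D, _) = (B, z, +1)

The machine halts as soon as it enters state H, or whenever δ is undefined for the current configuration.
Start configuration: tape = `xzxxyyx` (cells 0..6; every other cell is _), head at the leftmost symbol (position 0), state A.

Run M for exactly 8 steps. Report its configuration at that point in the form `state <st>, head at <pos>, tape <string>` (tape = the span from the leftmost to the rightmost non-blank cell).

state H, head at 4, tape yyxz_yx

state=A head=0 tape=[x]zxxyyx   (A,x)→(A,x,+1)
state=A head=1 tape=x[z]xxyyx   (A,z)→(D,y,-1)
state=D head=0 tape=[x]yxxyyx   (D,x)→(B,y,+1)
state=B head=1 tape=y[y]xxyyx   (B,y)→(A,y,+1)
state=A head=2 tape=yy[x]xyyx   (A,x)→(A,x,+1)
state=A head=3 tape=yyx[x]yyx   (A,x)→(A,x,+1)
state=A head=4 tape=yyxx[y]yx   (A,y)→(B,_,-1)
state=B head=3 tape=yyx[x]_yx   (B,x)→(H,z,+1)
state=H head=4 tape=yyxz[_]yx
After 8 steps: state H, head at 4, tape yyxz_yx.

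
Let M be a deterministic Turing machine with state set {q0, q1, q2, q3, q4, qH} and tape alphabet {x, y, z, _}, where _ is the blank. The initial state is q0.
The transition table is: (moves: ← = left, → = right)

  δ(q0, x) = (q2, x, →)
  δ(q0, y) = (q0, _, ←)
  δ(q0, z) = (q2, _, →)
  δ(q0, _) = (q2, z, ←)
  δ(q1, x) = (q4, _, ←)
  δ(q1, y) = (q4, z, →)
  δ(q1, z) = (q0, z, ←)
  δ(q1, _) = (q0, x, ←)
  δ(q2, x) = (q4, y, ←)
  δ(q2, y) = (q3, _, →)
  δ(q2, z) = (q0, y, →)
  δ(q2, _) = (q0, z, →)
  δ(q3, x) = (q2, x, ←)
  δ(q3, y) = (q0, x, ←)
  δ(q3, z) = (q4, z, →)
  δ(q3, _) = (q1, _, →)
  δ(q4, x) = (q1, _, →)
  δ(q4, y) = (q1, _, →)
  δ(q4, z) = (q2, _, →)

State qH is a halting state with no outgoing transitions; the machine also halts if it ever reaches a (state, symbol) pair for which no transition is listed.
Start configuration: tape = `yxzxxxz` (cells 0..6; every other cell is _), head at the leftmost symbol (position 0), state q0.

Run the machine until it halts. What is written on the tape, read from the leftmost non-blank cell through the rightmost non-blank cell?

state=q0 head=0 tape=__[y]xzxxxz__   (q0,y)→(q0,_,←)
state=q0 head=-1 tape=_[_]_xzxxxz__   (q0,_)→(q2,z,←)
state=q2 head=-2 tape=[_]z_xzxxxz__   (q2,_)→(q0,z,→)
state=q0 head=-1 tape=z[z]_xzxxxz__   (q0,z)→(q2,_,→)
state=q2 head=0 tape=z_[_]xzxxxz__   (q2,_)→(q0,z,→)
state=q0 head=1 tape=z_z[x]zxxxz__   (q0,x)→(q2,x,→)
state=q2 head=2 tape=z_zx[z]xxxz__   (q2,z)→(q0,y,→)
state=q0 head=3 tape=z_zxy[x]xxz__   (q0,x)→(q2,x,→)
state=q2 head=4 tape=z_zxyx[x]xz__   (q2,x)→(q4,y,←)
state=q4 head=3 tape=z_zxy[x]yxz__   (q4,x)→(q1,_,→)
state=q1 head=4 tape=z_zxy_[y]xz__   (q1,y)→(q4,z,→)
state=q4 head=5 tape=z_zxy_z[x]z__   (q4,x)→(q1,_,→)
state=q1 head=6 tape=z_zxy_z_[z]__   (q1,z)→(q0,z,←)
state=q0 head=5 tape=z_zxy_z[_]z__   (q0,_)→(q2,z,←)
state=q2 head=4 tape=z_zxy_[z]zz__   (q2,z)→(q0,y,→)
state=q0 head=5 tape=z_zxy_y[z]z__   (q0,z)→(q2,_,→)
state=q2 head=6 tape=z_zxy_y_[z]__   (q2,z)→(q0,y,→)
state=q0 head=7 tape=z_zxy_y_y[_]_   (q0,_)→(q2,z,←)
state=q2 head=6 tape=z_zxy_y_[y]z_   (q2,y)→(q3,_,→)
state=q3 head=7 tape=z_zxy_y__[z]_   (q3,z)→(q4,z,→)
state=q4 head=8 tape=z_zxy_y__z[_]
The non-blank tape span at halt is z_zxy_y__z.

z_zxy_y__z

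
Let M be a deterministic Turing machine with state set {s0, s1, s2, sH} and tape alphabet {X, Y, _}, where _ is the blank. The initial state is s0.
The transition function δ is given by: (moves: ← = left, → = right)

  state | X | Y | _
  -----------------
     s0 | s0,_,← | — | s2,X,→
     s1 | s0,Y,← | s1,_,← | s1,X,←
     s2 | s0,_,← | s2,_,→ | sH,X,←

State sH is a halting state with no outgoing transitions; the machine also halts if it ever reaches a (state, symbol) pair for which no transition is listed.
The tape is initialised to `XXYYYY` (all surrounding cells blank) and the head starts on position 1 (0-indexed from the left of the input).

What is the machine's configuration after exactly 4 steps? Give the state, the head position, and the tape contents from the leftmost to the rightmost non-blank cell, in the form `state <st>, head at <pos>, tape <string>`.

s0 | _X[X]YYYY   read X → write _, move ←, go to s0
s0 | _[X]_YYYY   read X → write _, move ←, go to s0
s0 | [_]__YYYY   read _ → write X, move →, go to s2
s2 | X[_]_YYYY   read _ → write X, move ←, go to sH
sH | [X]X_YYYY
After 4 steps: state sH, head at -1, tape XX_YYYY.

state sH, head at -1, tape XX_YYYY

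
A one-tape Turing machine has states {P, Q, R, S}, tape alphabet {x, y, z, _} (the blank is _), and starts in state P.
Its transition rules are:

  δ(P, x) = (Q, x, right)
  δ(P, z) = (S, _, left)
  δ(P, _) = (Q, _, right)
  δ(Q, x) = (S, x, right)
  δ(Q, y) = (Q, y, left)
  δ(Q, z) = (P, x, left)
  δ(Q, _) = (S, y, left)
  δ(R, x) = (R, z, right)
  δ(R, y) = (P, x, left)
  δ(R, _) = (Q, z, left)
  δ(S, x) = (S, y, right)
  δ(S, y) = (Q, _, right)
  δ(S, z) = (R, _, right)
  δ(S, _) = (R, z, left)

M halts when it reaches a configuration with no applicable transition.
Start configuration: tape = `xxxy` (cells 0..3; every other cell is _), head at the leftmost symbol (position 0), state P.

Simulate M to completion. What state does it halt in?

R

state=P head=0 tape=[x]xxy__   (P,x)→(Q,x,right)
state=Q head=1 tape=x[x]xy__   (Q,x)→(S,x,right)
state=S head=2 tape=xx[x]y__   (S,x)→(S,y,right)
state=S head=3 tape=xxy[y]__   (S,y)→(Q,_,right)
state=Q head=4 tape=xxy_[_]_   (Q,_)→(S,y,left)
state=S head=3 tape=xxy[_]y_   (S,_)→(R,z,left)
state=R head=2 tape=xx[y]zy_   (R,y)→(P,x,left)
state=P head=1 tape=x[x]xzy_   (P,x)→(Q,x,right)
state=Q head=2 tape=xx[x]zy_   (Q,x)→(S,x,right)
state=S head=3 tape=xxx[z]y_   (S,z)→(R,_,right)
state=R head=4 tape=xxx_[y]_   (R,y)→(P,x,left)
state=P head=3 tape=xxx[_]x_   (P,_)→(Q,_,right)
state=Q head=4 tape=xxx_[x]_   (Q,x)→(S,x,right)
state=S head=5 tape=xxx_x[_]   (S,_)→(R,z,left)
state=R head=4 tape=xxx_[x]z   (R,x)→(R,z,right)
state=R head=5 tape=xxx_z[z]
No transition is defined for (R, z); M halts in state R.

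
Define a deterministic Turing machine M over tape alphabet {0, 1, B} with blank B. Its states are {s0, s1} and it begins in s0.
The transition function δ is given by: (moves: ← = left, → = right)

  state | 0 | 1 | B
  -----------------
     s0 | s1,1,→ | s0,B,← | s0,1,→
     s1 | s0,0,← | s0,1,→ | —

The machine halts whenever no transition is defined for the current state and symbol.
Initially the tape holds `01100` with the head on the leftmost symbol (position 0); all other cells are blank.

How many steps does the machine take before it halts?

23

s0 | BB[0]1100B   read 0 → write 1, move →, go to s1
s1 | BB1[1]100B   read 1 → write 1, move →, go to s0
s0 | BB11[1]00B   read 1 → write B, move ←, go to s0
s0 | BB1[1]B00B   read 1 → write B, move ←, go to s0
s0 | BB[1]BB00B   read 1 → write B, move ←, go to s0
s0 | B[B]BBB00B   read B → write 1, move →, go to s0
s0 | B1[B]BB00B   read B → write 1, move →, go to s0
s0 | B11[B]B00B   read B → write 1, move →, go to s0
s0 | B111[B]00B   read B → write 1, move →, go to s0
s0 | B1111[0]0B   read 0 → write 1, move →, go to s1
s1 | B11111[0]B   read 0 → write 0, move ←, go to s0
s0 | B1111[1]0B   read 1 → write B, move ←, go to s0
s0 | B111[1]B0B   read 1 → write B, move ←, go to s0
s0 | B11[1]BB0B   read 1 → write B, move ←, go to s0
s0 | B1[1]BBB0B   read 1 → write B, move ←, go to s0
s0 | B[1]BBBB0B   read 1 → write B, move ←, go to s0
s0 | [B]BBBBB0B   read B → write 1, move →, go to s0
s0 | 1[B]BBBB0B   read B → write 1, move →, go to s0
s0 | 11[B]BBB0B   read B → write 1, move →, go to s0
s0 | 111[B]BB0B   read B → write 1, move →, go to s0
s0 | 1111[B]B0B   read B → write 1, move →, go to s0
s0 | 11111[B]0B   read B → write 1, move →, go to s0
s0 | 111111[0]B   read 0 → write 1, move →, go to s1
s1 | 1111111[B]
M halts after 23 transitions.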